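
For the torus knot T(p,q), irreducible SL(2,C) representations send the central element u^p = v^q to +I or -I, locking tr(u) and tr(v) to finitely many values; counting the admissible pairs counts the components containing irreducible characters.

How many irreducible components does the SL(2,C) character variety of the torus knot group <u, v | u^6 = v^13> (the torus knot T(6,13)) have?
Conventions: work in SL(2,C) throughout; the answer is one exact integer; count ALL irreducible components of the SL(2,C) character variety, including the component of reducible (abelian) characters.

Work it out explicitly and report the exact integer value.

31

For T(6,13): irreducibility forces the central element u^6 = v^13 to one of +I, -I.
So on each irreducible component the traces are pinned: tr(u) = 2*cos(pi*alpha/6) with 1 <= alpha <= 5, tr(v) = 2*cos(pi*beta/13) with 1 <= beta <= 12.
The two central values (-1)^alpha I and (-1)^beta I must be the same matrix, so alpha and beta share a parity.
Counting: 3 odd alphas x 6 odd betas + 2 even alphas x 6 even betas = 18 + 12 = 30.
components with irreducible characters: 30; plus the single component of reducible (abelian) characters: total 31.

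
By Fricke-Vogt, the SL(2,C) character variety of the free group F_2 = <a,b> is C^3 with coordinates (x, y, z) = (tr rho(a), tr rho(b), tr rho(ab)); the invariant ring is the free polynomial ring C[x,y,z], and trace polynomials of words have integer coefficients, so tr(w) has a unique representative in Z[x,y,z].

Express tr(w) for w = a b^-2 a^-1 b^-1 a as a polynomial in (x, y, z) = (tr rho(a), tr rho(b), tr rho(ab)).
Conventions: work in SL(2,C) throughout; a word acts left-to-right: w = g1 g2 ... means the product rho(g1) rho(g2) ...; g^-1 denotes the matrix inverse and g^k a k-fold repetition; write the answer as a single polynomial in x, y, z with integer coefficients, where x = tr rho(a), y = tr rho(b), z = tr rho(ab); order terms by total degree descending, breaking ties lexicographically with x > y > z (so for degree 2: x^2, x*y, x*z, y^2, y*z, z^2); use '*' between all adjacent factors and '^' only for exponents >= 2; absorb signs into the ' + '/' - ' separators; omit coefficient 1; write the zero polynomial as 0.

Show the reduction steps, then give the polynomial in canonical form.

x^2*y^2*z - x^3*y - x*y*z^2 - y^2*z + 2*x*y + z

tr(a^2) = tr(a) * tr(a) - tr(1)  (reduce the a square) = x^2 - 2
reduce: tr(a^2 b) = tr(a) * tr(b a) - tr(b)  (reduce the a square) = x*z - y
tr(a^2 b^-1) = tr(a^2) * tr(b) - tr(a^2 b)  (eliminate b^-1) = x^2*y - x*z - y
tr(b^-1 a^2 b^-1) = tr(a^2 b^-1) * tr(b) - tr(a^2)  (eliminate b^-1) = x^2*y^2 - x*y*z - x^2 - y^2 + 2
tr(b^-1 a^2 b^-2) = tr(b^-1 a^2 b^-1) * tr(b) - tr(b^-1 a^2)  (eliminate b^-1) = x^2*y^3 - x*y^2*z - 2*x^2*y - y^3 + x*z + 3*y
so tr(a^3) = tr(a) * tr(a^2) - tr(a)  (reduce the a square) = x^3 - 3*x
reduce: tr(a^3 b) = tr(a) * tr(b a^2) - tr(b a)  (reduce the a square) = x^2*z - x*y - z
reduce: tr(b^-1 a^3) = tr(a^3) * tr(b) - tr(a^3 b)  (eliminate b^-1) = x^3*y - x^2*z - 2*x*y + z
tr(a^2 b^-2 a) = tr(b^-1 a^3) * tr(b) - tr(b^-1 a^3 b)  (eliminate b^-1) = x^3*y^2 - x^2*y*z - x^3 - 2*x*y^2 + y*z + 3*x
tr(b a b a) = tr(a b) * tr(a b) - tr(1)  (split on a) = z^2 - 2
so tr(b a b) = tr(b) * tr(a b) - tr(a)  (reduce the b square) = y*z - x
reduce: tr(a b a^2 b) = tr(a) * tr(b a b a) - tr(b a b)  (reduce the a square) = x*z^2 - y*z - x
so tr(a b a^2 b^-1) = tr(a b a^2) * tr(b) - tr(a b a^2 b)  (eliminate b^-1) = x^2*y*z - x*y^2 - x*z^2 + x
tr(a^2 b^-2 a b) = tr(a b a^2 b^-1) * tr(b) - tr(a b a^2)  (eliminate b^-1) = x^2*y^2*z - x*y^3 - x*y*z^2 - x^2*z + 2*x*y + z
so tr(b^-1 a^2 b^-2 a) = tr(a^2 b^-2 a) * tr(b) - tr(a^2 b^-2 a b)  (eliminate b^-1) = x^3*y^3 - 2*x^2*y^2*z - x^3*y - x*y^3 + x*y*z^2 + x^2*z + y^2*z + x*y - z
reduce: tr(a b^-2 a^-1 b^-1 a) = tr(b^-1 a^2 b^-2) * tr(a) - tr(b^-1 a^2 b^-2 a)  (eliminate a^-1) = x^2*y^2*z - x^3*y - x*y*z^2 - y^2*z + 2*x*y + z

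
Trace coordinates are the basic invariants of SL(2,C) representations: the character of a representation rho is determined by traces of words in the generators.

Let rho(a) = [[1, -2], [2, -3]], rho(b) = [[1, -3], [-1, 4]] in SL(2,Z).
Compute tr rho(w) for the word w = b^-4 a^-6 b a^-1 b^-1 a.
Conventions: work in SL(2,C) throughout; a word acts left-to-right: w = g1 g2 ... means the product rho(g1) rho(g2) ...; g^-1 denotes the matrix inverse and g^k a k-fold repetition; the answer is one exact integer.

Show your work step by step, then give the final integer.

rho(b^-1) = [[4, 3], [1, 1]]
... * rho(b^-1) = [[4, 3], [1, 1]]  ->  [[19, 15], [5, 4]]
... * rho(b^-1) = [[4, 3], [1, 1]]  ->  [[91, 72], [24, 19]]
... * rho(b^-1) = [[4, 3], [1, 1]]  ->  [[436, 345], [115, 91]]
... * rho(a^-1) = [[-3, 2], [-2, 1]]  ->  [[-1998, 1217], [-527, 321]]
... * rho(a^-1) = [[-3, 2], [-2, 1]]  ->  [[3560, -2779], [939, -733]]
... * rho(a^-1) = [[-3, 2], [-2, 1]]  ->  [[-5122, 4341], [-1351, 1145]]
... * rho(a^-1) = [[-3, 2], [-2, 1]]  ->  [[6684, -5903], [1763, -1557]]
... * rho(a^-1) = [[-3, 2], [-2, 1]]  ->  [[-8246, 7465], [-2175, 1969]]
... * rho(a^-1) = [[-3, 2], [-2, 1]]  ->  [[9808, -9027], [2587, -2381]]
... * rho(b) = [[1, -3], [-1, 4]]  ->  [[18835, -65532], [4968, -17285]]
... * rho(a^-1) = [[-3, 2], [-2, 1]]  ->  [[74559, -27862], [19666, -7349]]
... * rho(b^-1) = [[4, 3], [1, 1]]  ->  [[270374, 195815], [71315, 51649]]
... * rho(a) = [[1, -2], [2, -3]]  ->  [[662004, -1128193], [174613, -297577]]
tr = 662004 + -297577 = 364427

364427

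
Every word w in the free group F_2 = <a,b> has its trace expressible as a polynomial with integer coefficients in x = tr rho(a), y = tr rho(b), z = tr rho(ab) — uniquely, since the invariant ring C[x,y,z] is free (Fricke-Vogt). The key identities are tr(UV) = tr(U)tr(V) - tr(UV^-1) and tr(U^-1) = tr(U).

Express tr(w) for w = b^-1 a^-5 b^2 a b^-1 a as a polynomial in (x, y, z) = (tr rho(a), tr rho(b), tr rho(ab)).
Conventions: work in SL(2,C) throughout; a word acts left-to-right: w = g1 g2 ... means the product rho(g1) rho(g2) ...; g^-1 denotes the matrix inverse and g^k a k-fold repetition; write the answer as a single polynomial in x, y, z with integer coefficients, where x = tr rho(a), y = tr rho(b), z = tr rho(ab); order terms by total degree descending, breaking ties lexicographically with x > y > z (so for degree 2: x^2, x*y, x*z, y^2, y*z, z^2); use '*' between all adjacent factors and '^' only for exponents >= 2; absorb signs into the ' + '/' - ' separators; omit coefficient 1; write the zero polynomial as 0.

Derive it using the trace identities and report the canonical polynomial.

so tr(b^2) = tr(b)*tr(b) - tr(1)   [square of b] = y^2 - 2
reduce: tr(b^2 a) = tr(b)*tr(a b) - tr(a)   [square of b] = y*z - x
so tr(a^-1 b^2) = tr(b^2)*tr(a) - tr(b^2 a)   [inverse elimination on a] = x*y^2 - y*z - x
tr(a^-2 b^2) = tr(a^-1 b^2)*tr(a) - tr(a^-1 b^2 a)   [inverse elimination on a] = x^2*y^2 - x*y*z - x^2 - y^2 + 2
reduce: tr(a^-3 b^2) = tr(a^-2 b^2)*tr(a) - tr(a^-2 b^2 a)   [inverse elimination on a] = x^3*y^2 - x^2*y*z - x^3 - 2*x*y^2 + y*z + 3*x
reduce: tr(b^2 a b) = tr(b)*tr(b a b) - tr(b a)   [square of b] = y^2*z - x*y - z
tr(a b a b) = tr(b a)*tr(b a) - tr(1)   [split at a repeated b] = z^2 - 2
so tr(a b a) = tr(a)*tr(b a) - tr(b)   [square of a] = x*z - y
tr(b^2 a b a) = tr(b)*tr(a b a b) - tr(a b a)   [square of b] = y*z^2 - x*z - y
tr(b^2 a b a^-1) = tr(b^2 a b)*tr(a) - tr(b^2 a b a)   [inverse elimination on a] = x*y^2*z - x^2*y - y*z^2 + y
tr(b^2 a b a^-2) = tr(b^2 a b a^-1)*tr(a) - tr(b^2 a b)   [inverse elimination on a] = x^2*y^2*z - x^3*y - x*y*z^2 - y^2*z + 2*x*y + z
tr(a^-1 b^2 a b a^-2) = tr(b^2 a b a^-2)*tr(a) - tr(b^2 a b a^-1)   [inverse elimination on a] = x^3*y^2*z - x^4*y - x^2*y*z^2 - 2*x*y^2*z + 3*x^2*y + y*z^2 + x*z - y
tr(a^-4 b^2 a b) = tr(a^-1 b^2 a b a^-2)*tr(a) - tr(a^-1 b^2 a b a^-1)   [inverse elimination on a] = x^4*y^2*z - x^5*y - x^3*y*z^2 - 3*x^2*y^2*z + 4*x^3*y + 2*x*y*z^2 + x^2*z + y^2*z - 3*x*y - z
reduce: tr(a^-4 b^2 a b^-1) = tr(a^-4 b^2 a)*tr(b) - tr(a^-4 b^2 a b)   [inverse elimination on b] = -x^4*y^2*z + x^5*y + x^3*y^3 + x^3*y*z^2 + 2*x^2*y^2*z - 5*x^3*y - 2*x*y^3 - 2*x*y*z^2 - x^2*z + 6*x*y + z
tr(b a^2 b) = tr(a)*tr(b^2 a) - tr(b^2)   [square of a] = x*y*z - x^2 - y^2 + 2
reduce: tr(b^2 a^2 b) = tr(b)*tr(b a^2 b) - tr(b a^2)   [square of b] = x*y^2*z - x^2*y - y^3 - x*z + 3*y
reduce: tr(b^2 a^2 b a) = tr(a)*tr(b a b^2 a) - tr(b a b^2)   [square of a] = x*y*z^2 - x^2*z - y^2*z + z
tr(a^-1 b^2 a^2 b) = tr(b^2 a^2 b)*tr(a) - tr(b^2 a^2 b a)   [inverse elimination on a] = x^2*y^2*z - x^3*y - x*y^3 - x*y*z^2 + y^2*z + 3*x*y - z
tr(a^-2 b^2 a^2 b) = tr(a^-1 b^2 a^2 b)*tr(a) - tr(a^-1 b^2 a^2 b a)   [inverse elimination on a] = x^3*y^2*z - x^4*y - x^2*y^3 - x^2*y*z^2 + 4*x^2*y + y^3 - 3*y
tr(b^2 a^2 b a^-3) = tr(a^-2 b^2 a^2 b)*tr(a) - tr(a^-2 b^2 a^2 b a)   [inverse elimination on a] = x^4*y^2*z - x^5*y - x^3*y^3 - x^3*y*z^2 - x^2*y^2*z + 5*x^3*y + 2*x*y^3 + x*y*z^2 - y^2*z - 6*x*y + z
so tr(a b a^-4 b^2 a) = tr(b^2 a^2 b a^-3)*tr(a) - tr(b^2 a^2 b a^-2)   [inverse elimination on a] = x^5*y^2*z - x^6*y - x^4*y^3 - x^4*y*z^2 - 2*x^3*y^2*z + 6*x^4*y + 3*x^2*y^3 + 2*x^2*y*z^2 - x*y^2*z - 10*x^2*y - y^3 + x*z + 3*y
so tr(b^2 a b a b) = tr(b)*tr(a b a b^2) - tr(a b a b)   [square of b] = y^2*z^2 - x*y*z - y^2 - z^2 + 2
tr(a b a b a b) = tr(b a b a)*tr(b a) - tr(a b)   [split at a repeated b] = z^3 - 3*z
tr(a b a b a) = tr(a)*tr(b a b a) - tr(b a b)   [square of a] = x*z^2 - y*z - x
reduce: tr(b^2 a b a b a) = tr(b)*tr(a b a b a b) - tr(a b a b a)   [square of b] = y*z^3 - x*z^2 - 2*y*z + x
tr(a^-1 b^2 a b a b) = tr(b^2 a b a b)*tr(a) - tr(b^2 a b a b a)   [inverse elimination on a] = x*y^2*z^2 - x^2*y*z - y*z^3 - x*y^2 + 2*y*z + x
tr(a^-1 b^2 a b a b a^-1) = tr(a^-1 b^2 a b a b)*tr(a) - tr(a^-1 b^2 a b a b a)   [inverse elimination on a] = x^2*y^2*z^2 - x^3*y*z - x*y*z^3 - x^2*y^2 - y^2*z^2 + 3*x*y*z + x^2 + y^2 + z^2 - 2
so tr(a^-3 b^2 a b a b) = tr(a^-1 b^2 a b a b a^-1)*tr(a) - tr(a^-1 b^2 a b a b)   [inverse elimination on a] = x^3*y^2*z^2 - x^4*y*z - x^2*y*z^3 - x^3*y^2 - 2*x*y^2*z^2 + 4*x^2*y*z + y*z^3 + x^3 + 2*x*y^2 + x*z^2 - 2*y*z - 3*x
reduce: tr(a b a^-4 b^2 a b) = tr(a^-3 b^2 a b a b)*tr(a) - tr(a^-3 b^2 a b a b a)   [inverse elimination on a] = x^4*y^2*z^2 - x^5*y*z - x^3*y*z^3 - x^4*y^2 - 3*x^2*y^2*z^2 + 5*x^3*y*z + 2*x*y*z^3 + x^4 + 3*x^2*y^2 + x^2*z^2 + y^2*z^2 - 5*x*y*z - 4*x^2 - y^2 - z^2 + 2
tr(a^-1 b^2 a b^-1 a b a^-3) = tr(a b a^-4 b^2 a)*tr(b) - tr(a b a^-4 b^2 a b)   [inverse elimination on b] = x^5*y^3*z - x^6*y^2 - x^4*y^4 - 2*x^4*y^2*z^2 + x^5*y*z - 2*x^3*y^3*z + x^3*y*z^3 + 7*x^4*y^2 + 3*x^2*y^4 + 5*x^2*y^2*z^2 - 5*x^3*y*z - x*y^3*z - 2*x*y*z^3 - x^4 - 13*x^2*y^2 - x^2*z^2 - y^4 - y^2*z^2 + 6*x*y*z + 4*x^2 + 4*y^2 + z^2 - 2
tr(b^2 a b^-1 a b) = tr(a b^3 a)*tr(b) - tr(a b^3 a b)   [inverse elimination on b] = x*y^3*z - x^2*y^2 - y^4 - y^2*z^2 + 4*y^2 + z^2 - 2
reduce: tr(b^2 a b^-1 a b a) = tr(a b a b^2 a)*tr(b) - tr(a b a b^2 a b)   [inverse elimination on b] = x*y^2*z^2 - x^2*y*z - y^3*z - y*z^3 + x*z^2 + 3*y*z - x
tr(a^-1 b^2 a b^-1 a b) = tr(b^2 a b^-1 a b)*tr(a) - tr(b^2 a b^-1 a b a)   [inverse elimination on a] = x^2*y^3*z - x^3*y^2 - x*y^4 - 2*x*y^2*z^2 + x^2*y*z + y^3*z + y*z^3 + 4*x*y^2 - 3*y*z - x
reduce: tr(b^2 a b^-1 a b a^-2) = tr(a^-1 b^2 a b^-1 a b)*tr(a) - tr(a^-1 b^2 a b^-1 a b a)   [inverse elimination on a] = x^3*y^3*z - x^4*y^2 - x^2*y^4 - 2*x^2*y^2*z^2 + x^3*y*z + x*y*z^3 + 5*x^2*y^2 + y^4 + y^2*z^2 - 3*x*y*z - x^2 - 4*y^2 - z^2 + 2
so tr(a^-1 b^2 a b^-1 a b a^-2) = tr(b^2 a b^-1 a b a^-2)*tr(a) - tr(b^2 a b^-1 a b a^-1)   [inverse elimination on a] = x^4*y^3*z - x^5*y^2 - x^3*y^4 - 2*x^3*y^2*z^2 + x^4*y*z - x^2*y^3*z + x^2*y*z^3 + 6*x^3*y^2 + 2*x*y^4 + 3*x*y^2*z^2 - 4*x^2*y*z - y^3*z - y*z^3 - x^3 - 8*x*y^2 - x*z^2 + 3*y*z + 3*x
tr(a^-5 b^2 a b^-1 a b) = tr(a^-1 b^2 a b^-1 a b a^-3)*tr(a) - tr(a^-1 b^2 a b^-1 a b a^-2)   [inverse elimination on a] = x^6*y^3*z - x^7*y^2 - x^5*y^4 - 2*x^5*y^2*z^2 + x^6*y*z - 3*x^4*y^3*z + x^4*y*z^3 + 8*x^5*y^2 + 4*x^3*y^4 + 7*x^3*y^2*z^2 - 6*x^4*y*z - 3*x^2*y*z^3 - x^5 - 19*x^3*y^2 - x^3*z^2 - 3*x*y^4 - 4*x*y^2*z^2 + 10*x^2*y*z + y^3*z + y*z^3 + 5*x^3 + 12*x*y^2 + 2*x*z^2 - 3*y*z - 5*x
tr(b^-1 a^-5 b^2 a b^-1 a) = tr(a^-5 b^2 a b^-1 a)*tr(b) - tr(a^-5 b^2 a b^-1 a b)   [inverse elimination on b] = -x^6*y^3*z + x^7*y^2 + x^5*y^4 + 2*x^5*y^2*z^2 - x^6*y*z + 2*x^4*y^3*z - x^4*y*z^3 - 7*x^5*y^2 - 3*x^3*y^4 - 6*x^3*y^2*z^2 + 6*x^4*y*z + 2*x^2*y^3*z + 3*x^2*y*z^3 + x^5 + 14*x^3*y^2 + x^3*z^2 + x*y^4 + 2*x*y^2*z^2 - 11*x^2*y*z - y^3*z - y*z^3 - 5*x^3 - 6*x*y^2 - 2*x*z^2 + 4*y*z + 5*x

-x^6*y^3*z + x^7*y^2 + x^5*y^4 + 2*x^5*y^2*z^2 - x^6*y*z + 2*x^4*y^3*z - x^4*y*z^3 - 7*x^5*y^2 - 3*x^3*y^4 - 6*x^3*y^2*z^2 + 6*x^4*y*z + 2*x^2*y^3*z + 3*x^2*y*z^3 + x^5 + 14*x^3*y^2 + x^3*z^2 + x*y^4 + 2*x*y^2*z^2 - 11*x^2*y*z - y^3*z - y*z^3 - 5*x^3 - 6*x*y^2 - 2*x*z^2 + 4*y*z + 5*x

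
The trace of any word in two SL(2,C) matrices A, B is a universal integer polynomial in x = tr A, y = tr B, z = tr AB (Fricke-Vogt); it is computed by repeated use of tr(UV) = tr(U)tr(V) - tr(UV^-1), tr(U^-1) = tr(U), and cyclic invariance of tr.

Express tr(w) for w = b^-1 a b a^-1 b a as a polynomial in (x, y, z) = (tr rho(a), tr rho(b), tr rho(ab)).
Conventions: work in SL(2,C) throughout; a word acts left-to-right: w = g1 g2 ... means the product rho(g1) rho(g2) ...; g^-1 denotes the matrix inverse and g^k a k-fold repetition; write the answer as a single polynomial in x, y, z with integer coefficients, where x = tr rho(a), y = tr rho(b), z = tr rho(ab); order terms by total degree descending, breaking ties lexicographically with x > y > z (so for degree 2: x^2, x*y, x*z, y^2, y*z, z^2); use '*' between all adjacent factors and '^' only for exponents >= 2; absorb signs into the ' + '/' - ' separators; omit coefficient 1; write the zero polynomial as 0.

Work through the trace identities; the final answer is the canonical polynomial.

tr(b^2 a) = tr(b)*tr(a b) - tr(a)   [square of b] = y*z - x
tr(b^2) = tr(b)*tr(b) - tr(1)   [square of b] = y^2 - 2
tr(a b^2 a) = tr(a)*tr(b^2 a) - tr(b^2)   [square of a] = x*y*z - x^2 - y^2 + 2
tr(a b a b) = tr(b a)*tr(b a) - tr(1)   [split at a repeated b] = z^2 - 2
apply: tr(a b a) = tr(a)*tr(b a) - tr(b)   [square of a] = x*z - y
use: tr(a b^2 a b) = tr(b)*tr(a b a b) - tr(a b a)   [square of b] = y*z^2 - x*z - y
tr(b a b^-1 a b) = tr(a b^2 a)*tr(b) - tr(a b^2 a b)   [inverse elimination on b] = x*y^2*z - x^2*y - y^3 - y*z^2 + x*z + 3*y
tr(a b a b a) = tr(a)*tr(b a b a) - tr(b a b)   [square of a] = x*z^2 - y*z - x
apply: tr(a b a b a b) = tr(b a b a)*tr(b a) - tr(a b)   [split at a repeated b] = z^3 - 3*z
tr(b a b^-1 a b a) = tr(a b a b a)*tr(b) - tr(a b a b a b)   [inverse elimination on b] = x*y*z^2 - y^2*z - z^3 - x*y + 3*z
apply: tr(b^-1 a b a^-1 b a) = tr(b a b^-1 a b)*tr(a) - tr(b a b^-1 a b a)   [inverse elimination on a] = x^2*y^2*z - x^3*y - x*y^3 - 2*x*y*z^2 + x^2*z + y^2*z + z^3 + 4*x*y - 3*z

x^2*y^2*z - x^3*y - x*y^3 - 2*x*y*z^2 + x^2*z + y^2*z + z^3 + 4*x*y - 3*z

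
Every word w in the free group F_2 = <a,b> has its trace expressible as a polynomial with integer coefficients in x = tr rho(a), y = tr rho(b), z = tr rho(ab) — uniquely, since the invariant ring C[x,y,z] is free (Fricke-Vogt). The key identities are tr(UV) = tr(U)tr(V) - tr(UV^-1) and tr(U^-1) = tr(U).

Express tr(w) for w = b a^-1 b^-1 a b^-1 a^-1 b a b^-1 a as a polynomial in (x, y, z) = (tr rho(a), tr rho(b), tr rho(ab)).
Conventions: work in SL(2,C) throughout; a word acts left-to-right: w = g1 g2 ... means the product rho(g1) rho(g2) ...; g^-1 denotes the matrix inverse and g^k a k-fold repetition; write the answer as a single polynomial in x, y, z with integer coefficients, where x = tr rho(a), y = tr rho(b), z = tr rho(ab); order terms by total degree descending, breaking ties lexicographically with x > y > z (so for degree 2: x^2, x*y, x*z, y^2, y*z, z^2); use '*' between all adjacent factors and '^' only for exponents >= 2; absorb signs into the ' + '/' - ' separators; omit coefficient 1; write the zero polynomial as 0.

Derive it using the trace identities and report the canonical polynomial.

x^3*y^3*z^2 - 2*x^4*y^2*z - 2*x^2*y^4*z - 3*x^2*y^2*z^3 + x^5*y + 2*x^3*y^3 + 4*x^3*y*z^2 + x*y^5 + 4*x*y^3*z^2 + 3*x*y*z^4 - x^4*z + 4*x^2*y^2*z - 2*x^2*z^3 - y^4*z - 2*y^2*z^3 - z^5 - 6*x^3*y - 6*x*y^3 - 11*x*y*z^2 + 5*x^2*z + 5*y^2*z + 5*z^3 + 9*x*y - 5*z

trace(a^2 b) = trace(a)*trace(b a) - trace(b) = x*z - y
next, trace(a^2) = trace(a)*trace(a) - trace(1) = x^2 - 2
trace(a b^2 a) = trace(b)*trace(a^2 b) - trace(a^2) = x*y*z - x^2 - y^2 + 2
trace(a b^2) = trace(b)*trace(a b) - trace(a) = y*z - x
trace(b a^3 b) = trace(a)*trace(a b^2 a) - trace(a b^2) = x^2*y*z - x^3 - x*y^2 - y*z + 3*x
and trace(b a b a) = trace(b a)*trace(b a) - trace(1)   [split at repeated b] = z^2 - 2
trace(b a b a^2) = trace(a)*trace(b a b a) - trace(b a b) = x*z^2 - y*z - x
trace(b a^3 b a) = trace(a)*trace(b a b a^2) - trace(b a b a) = x^2*z^2 - x*y*z - x^2 - z^2 + 2
and trace(a^2 b a^-1 b a) = trace(b a^3 b)*trace(a) - trace(b a^3 b a) = x^3*y*z - x^4 - x^2*y^2 - x^2*z^2 + 4*x^2 + z^2 - 2
trace(b^2 a b a) = trace(b)*trace(a b a b) - trace(a b a) = y*z^2 - x*z - y
trace(b^2 a b) = trace(b)*trace(b a b) - trace(b a) = y^2*z - x*y - z
trace(b a b a^2 b) = trace(a)*trace(b^2 a b a) - trace(b^2 a b) = x*y*z^2 - x^2*z - y^2*z + z
trace(b a b a b a) = trace(b a)*trace(b a b a) - trace(b^-1 a^-1)   [split at repeated b] = z^3 - 3*z
and trace(b a b a^2 b a) = trace(a)*trace(b a b a b a) - trace(b a b a b) = x*z^3 - y*z^2 - 2*x*z + y
trace(a^2 b a^-1 b a b) = trace(b a b a^2 b)*trace(a) - trace(b a b a^2 b a) = x^2*y*z^2 - x^3*z - x*y^2*z - x*z^3 + y*z^2 + 3*x*z - y
next, trace(a b a^-1 b a b^-1 a) = trace(a^2 b a^-1 b a)*trace(b) - trace(a^2 b a^-1 b a b) = x^3*y^2*z - x^4*y - x^2*y^3 - 2*x^2*y*z^2 + x^3*z + x*y^2*z + x*z^3 + 4*x^2*y - 3*x*z - y
trace(a^2 b a^2 b) = trace(a)*trace(b a^2 b a) - trace(b a^2 b) = x^2*z^2 - 2*x*y*z + y^2 - 2
next, trace(a b a^2) = trace(a)*trace(b a^2) - trace(b a) = x^2*z - x*y - z
and trace(a^2 b a^2) = trace(a)*trace(a b a^2) - trace(a b a) = x^3*z - x^2*y - 2*x*z + y
next, trace(a b^2 a^2 b a) = trace(b)*trace(a^2 b a^2 b) - trace(a^2 b a^2) = x^2*y*z^2 - x^3*z - 2*x*y^2*z + x^2*y + y^3 + 2*x*z - 3*y
and trace(b a b a b^2 a) = trace(b)*trace(a b a b a b) - trace(a b a b a) = y*z^3 - x*z^2 - 2*y*z + x
trace(b a b a b^2) = trace(b)*trace(b a b a b) - trace(b a b a) = y^2*z^2 - x*y*z - y^2 - z^2 + 2
trace(a b^2 a^2 b a b) = trace(a)*trace(b a b a b^2 a) - trace(b a b a b^2) = x*y*z^3 - x^2*z^2 - y^2*z^2 - x*y*z + x^2 + y^2 + z^2 - 2
and trace(b a^2 b a b^-1 a b) = trace(a b^2 a^2 b a)*trace(b) - trace(a b^2 a^2 b a b) = x^2*y^2*z^2 - x^3*y*z - 2*x*y^3*z - x*y*z^3 + x^2*y^2 + x^2*z^2 + y^4 + y^2*z^2 + 3*x*y*z - x^2 - 4*y^2 - z^2 + 2
trace(b a^2 b a b) = trace(a)*trace(b a b^2 a) - trace(b a b^2) = x*y*z^2 - x^2*z - y^2*z + z
and trace(a b a b a^2 b a) = trace(a)*trace(b a^2 b a b a) - trace(b a^2 b a b) = x^2*z^3 - 2*x*y*z^2 - x^2*z + y^2*z + x*y - z
and trace(b a b a b a b a) = trace(b a b a)*trace(b a b a) - trace(1)   [split at repeated b] = z^4 - 4*z^2 + 2
trace(a b a b a^2 b a b) = trace(a)*trace(b a b a b a b a) - trace(b a b a b a b) = x*z^4 - y*z^3 - 3*x*z^2 + 2*y*z + x
next, trace(b a^2 b a b^-1 a b a) = trace(a b a b a^2 b a)*trace(b) - trace(a b a b a^2 b a b) = x^2*y*z^3 - 2*x*y^2*z^2 - x*z^4 - x^2*y*z + y^3*z + y*z^3 + x*y^2 + 3*x*z^2 - 3*y*z - x
and trace(a b a b^-1 a b a^-1 b a) = trace(b a^2 b a b^-1 a b)*trace(a) - trace(b a^2 b a b^-1 a b a) = x^3*y^2*z^2 - x^4*y*z - 2*x^2*y^3*z - 2*x^2*y*z^3 + x^3*y^2 + x^3*z^2 + x*y^4 + 3*x*y^2*z^2 + x*z^4 + 4*x^2*y*z - y^3*z - y*z^3 - x^3 - 5*x*y^2 - 4*x*z^2 + 3*y*z + 3*x
trace(a b^2 a b a b a) = trace(a)*trace(b^2 a b a b a) - trace(b^2 a b a b) = x*y*z^3 - x^2*z^2 - y^2*z^2 - x*y*z + x^2 + y^2 + z^2 - 2
trace(a b^2 a b a b a b) = trace(b)*trace(a b a b a b a b) - trace(a b a b a b a) = y*z^4 - x*z^3 - 3*y*z^2 + 2*x*z + y
trace(b a b a b a b^-1 a b) = trace(a b^2 a b a b a)*trace(b) - trace(a b^2 a b a b a b) = x*y^2*z^3 - x^2*y*z^2 - y^3*z^2 - y*z^4 - x*y^2*z + x*z^3 + x^2*y + y^3 + 4*y*z^2 - 2*x*z - 3*y
trace(a b a b a b a b a b) = trace(b a b a)*trace(b a b a b a) - trace(b^-1 a^-1)   [split at repeated b] = z^5 - 5*z^3 + 5*z
trace(b a b a b a b^-1 a b a) = trace(a b a b a b a b a)*trace(b) - trace(a b a b a b a b a b) = x*y*z^4 - y^2*z^3 - z^5 - 3*x*y*z^2 + 2*y^2*z + 5*z^3 + x*y - 5*z
trace(a b a b^-1 a b a^-1 b a b) = trace(b a b a b a b^-1 a b)*trace(a) - trace(b a b a b a b^-1 a b a) = x^2*y^2*z^3 - x^3*y*z^2 - x*y^3*z^2 - 2*x*y*z^4 - x^2*y^2*z + x^2*z^3 + y^2*z^3 + z^5 + x^3*y + x*y^3 + 7*x*y*z^2 - 2*x^2*z - 2*y^2*z - 5*z^3 - 4*x*y + 5*z
trace(b^-1 a b a^-1 b a b^-1 a b a) = trace(a b a b^-1 a b a^-1 b a)*trace(b) - trace(a b a b^-1 a b a^-1 b a b) = x^3*y^3*z^2 - x^4*y^2*z - 2*x^2*y^4*z - 3*x^2*y^2*z^3 + x^3*y^3 + 2*x^3*y*z^2 + x*y^5 + 4*x*y^3*z^2 + 3*x*y*z^4 + 5*x^2*y^2*z - x^2*z^3 - y^4*z - 2*y^2*z^3 - z^5 - 2*x^3*y - 6*x*y^3 - 11*x*y*z^2 + 2*x^2*z + 5*y^2*z + 5*z^3 + 7*x*y - 5*z
and trace(a^-1 b a b^-1 a b a^-1 b^-1 a b) = trace(b^-1 a b a^-1 b a b^-1 a b)*trace(a) - trace(b^-1 a b a^-1 b a b^-1 a b a) = -x^3*y^3*z^2 + 2*x^4*y^2*z + 2*x^2*y^4*z + 3*x^2*y^2*z^3 - x^5*y - 2*x^3*y^3 - 4*x^3*y*z^2 - x*y^5 - 4*x*y^3*z^2 - 3*x*y*z^4 + x^4*z - 4*x^2*y^2*z + 2*x^2*z^3 + y^4*z + 2*y^2*z^3 + z^5 + 6*x^3*y + 6*x*y^3 + 11*x*y*z^2 - 5*x^2*z - 5*y^2*z - 5*z^3 - 8*x*y + 5*z
trace(b a^-1 b^-1 a b^-1 a^-1 b a b^-1 a) = trace(a^-1 b a b^-1 a b a^-1 b^-1 a)*trace(b) - trace(a^-1 b a b^-1 a b a^-1 b^-1 a b) = x^3*y^3*z^2 - 2*x^4*y^2*z - 2*x^2*y^4*z - 3*x^2*y^2*z^3 + x^5*y + 2*x^3*y^3 + 4*x^3*y*z^2 + x*y^5 + 4*x*y^3*z^2 + 3*x*y*z^4 - x^4*z + 4*x^2*y^2*z - 2*x^2*z^3 - y^4*z - 2*y^2*z^3 - z^5 - 6*x^3*y - 6*x*y^3 - 11*x*y*z^2 + 5*x^2*z + 5*y^2*z + 5*z^3 + 9*x*y - 5*z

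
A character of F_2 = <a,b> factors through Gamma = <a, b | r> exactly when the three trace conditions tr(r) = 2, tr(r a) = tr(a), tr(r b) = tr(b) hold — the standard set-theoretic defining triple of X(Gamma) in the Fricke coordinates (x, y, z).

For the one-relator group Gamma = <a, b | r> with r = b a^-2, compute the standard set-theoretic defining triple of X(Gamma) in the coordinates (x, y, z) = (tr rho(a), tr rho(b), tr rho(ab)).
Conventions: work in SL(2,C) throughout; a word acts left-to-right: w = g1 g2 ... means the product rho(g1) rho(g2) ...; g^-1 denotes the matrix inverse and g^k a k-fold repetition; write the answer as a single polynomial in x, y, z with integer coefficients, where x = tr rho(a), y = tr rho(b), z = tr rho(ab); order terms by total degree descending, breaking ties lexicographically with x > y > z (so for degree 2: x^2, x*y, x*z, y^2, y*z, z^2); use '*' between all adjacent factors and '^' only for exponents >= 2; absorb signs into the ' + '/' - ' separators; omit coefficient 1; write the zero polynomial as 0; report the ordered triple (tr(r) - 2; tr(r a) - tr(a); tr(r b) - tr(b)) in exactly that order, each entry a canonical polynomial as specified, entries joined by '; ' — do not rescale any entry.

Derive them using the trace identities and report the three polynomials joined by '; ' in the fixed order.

x^2*y - x*z - y - 2; x*y - x - z; x^2*y^2 - x*y*z - x^2 - y^2 - y + 2

trace(a^-1 b) = trace(b)*trace(a) - trace(b a)  (eliminate a^-1) = x*y - z
trace(b a^-2) = trace(a^-1 b)*trace(a) - trace(a^-1 b a)  (eliminate a^-1) = x^2*y - x*z - y
trace(b^2) = trace(b)*trace(b) - trace(1) = y^2 - 2
trace(b^2 a) = trace(b)*trace(a b) - trace(a) = y*z - x
trace(a^-1 b^2) = trace(b^2)*trace(a) - trace(b^2 a) = x*y^2 - y*z - x
so trace(b a^-2 b) = trace(a^-1 b^2)*trace(a) - trace(a^-1 b^2 a) = x^2*y^2 - x*y*z - x^2 - y^2 + 2
assemble the triple (trace(r) - 2; trace(r a) - x; trace(r b) - y)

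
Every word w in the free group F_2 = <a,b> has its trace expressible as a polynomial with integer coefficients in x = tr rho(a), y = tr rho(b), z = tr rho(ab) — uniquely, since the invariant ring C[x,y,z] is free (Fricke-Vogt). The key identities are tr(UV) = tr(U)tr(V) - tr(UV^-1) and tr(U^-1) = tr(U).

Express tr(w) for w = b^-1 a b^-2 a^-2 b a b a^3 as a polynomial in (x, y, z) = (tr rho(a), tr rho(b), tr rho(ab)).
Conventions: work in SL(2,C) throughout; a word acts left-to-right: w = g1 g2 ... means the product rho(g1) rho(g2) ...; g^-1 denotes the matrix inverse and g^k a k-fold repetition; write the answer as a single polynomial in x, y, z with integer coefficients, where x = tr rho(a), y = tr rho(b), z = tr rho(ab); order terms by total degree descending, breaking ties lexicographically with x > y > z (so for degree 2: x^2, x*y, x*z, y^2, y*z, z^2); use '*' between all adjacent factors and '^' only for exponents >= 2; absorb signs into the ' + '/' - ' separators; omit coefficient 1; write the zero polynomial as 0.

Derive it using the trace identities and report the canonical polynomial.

-x^5*y^3*z^2 + x^6*y^2*z + x^4*y^4*z + 2*x^4*y^2*z^3 - x^5*y*z^2 - x^3*y*z^4 - 5*x^4*y^2*z - x^2*y^4*z - 2*x^2*y^2*z^3 + 6*x^3*y*z^2 + x*y^3*z^2 + x*y*z^4 - x^4*z + 4*x^2*y^2*z - x^2*z^3 - x*y^3 - 6*x*y*z^2 + 4*x^2*z + y^2*z + z^3 + 2*x*y - 3*z

trace(a b a) = trace(a) * trace(b a) - trace(b) = x*z - y
and trace(a^2 b a) = trace(a) * trace(a b a) - trace(a b) = x^2*z - x*y - z
and trace(a^2 b a^2) = trace(a) * trace(a^2 b a) - trace(a^2 b) = x^3*z - x^2*y - 2*x*z + y
trace(a^2 b a^3) = trace(a) * trace(a^2 b a^2) - trace(a^2 b a) = x^4*z - x^3*y - 3*x^2*z + 2*x*y + z
next, trace(b a b a) = trace(b a) * trace(b a) - trace(1) = z^2 - 2
and trace(b a b) = trace(b) * trace(a b) - trace(a) = y*z - x
next, trace(b a^2 b a) = trace(a) * trace(b a b a) - trace(b a b) = x*z^2 - y*z - x
trace(a^2) = trace(a) * trace(a) - trace(1) = x^2 - 2
next, trace(b a^2 b) = trace(b) * trace(a^2 b) - trace(a^2) = x*y*z - x^2 - y^2 + 2
trace(a b a^2 b a) = trace(a) * trace(b a^2 b a) - trace(b a^2 b) = x^2*z^2 - 2*x*y*z + y^2 - 2
and trace(a^2 b a^3 b) = trace(a) * trace(a b a^2 b a) - trace(a b a^2 b) = x^3*z^2 - 2*x^2*y*z + x*y^2 - x*z^2 + y*z - x
trace(a b a^3 b^-1 a) = trace(a^2 b a^3) * trace(b) - trace(a^2 b a^3 b) = x^4*y*z - x^3*y^2 - x^3*z^2 - x^2*y*z + x*y^2 + x*z^2 + x
and trace(a b a b a^2) = trace(a) * trace(a b a b a) - trace(a b a b) = x^2*z^2 - x*y*z - x^2 - z^2 + 2
next, trace(a b a b a^3) = trace(a) * trace(a b a b a^2) - trace(a b a b a) = x^3*z^2 - x^2*y*z - x^3 - 2*x*z^2 + y*z + 3*x
trace(b a b a b a) = trace(b a) * trace(b a b a) - trace(b^-1 a^-1) = z^3 - 3*z
trace(b a b a b) = trace(b) * trace(a b a b) - trace(a b a) = y*z^2 - x*z - y
trace(b a b a b a^2) = trace(a) * trace(b a b a b a) - trace(b a b a b) = x*z^3 - y*z^2 - 2*x*z + y
trace(a b a b a^3 b) = trace(a) * trace(b a b a b a^2) - trace(b a b a b a) = x^2*z^3 - x*y*z^2 - 2*x^2*z - z^3 + x*y + 3*z
and trace(a b a^3 b^-1 a b) = trace(a b a b a^3) * trace(b) - trace(a b a b a^3 b) = x^3*y*z^2 - x^2*y^2*z - x^2*z^3 - x^3*y - x*y*z^2 + 2*x^2*z + y^2*z + z^3 + 2*x*y - 3*z
next, trace(a b a^3 b^-1 a b^-1) = trace(a b a^3 b^-1 a) * trace(b) - trace(a b a^3 b^-1 a b) = x^4*y^2*z - x^3*y^3 - 2*x^3*y*z^2 + x^2*z^3 + x^3*y + x*y^3 + 2*x*y*z^2 - 2*x^2*z - y^2*z - z^3 - x*y + 3*z
and trace(a^2 b a b a^3) = trace(a) * trace(a^3 b a b a) - trace(a^3 b a b) = x^4*z^2 - x^3*y*z - x^4 - 3*x^2*z^2 + 2*x*y*z + 4*x^2 + z^2 - 2
trace(b^2 a b) = trace(b) * trace(a b^2) - trace(a b) = y^2*z - x*y - z
and trace(a b^2 a b a) = trace(a) * trace(b^2 a b a) - trace(b^2 a b) = x*y*z^2 - x^2*z - y^2*z + z
trace(b a b a^3 b) = trace(a) * trace(a b^2 a b a) - trace(a b^2 a b) = x^2*y*z^2 - x^3*z - x*y^2*z - y*z^2 + 2*x*z + y
trace(a^2 b a b a^3 b) = trace(a) * trace(b a b a^3 b a) - trace(b a b a^3 b) = x^3*z^3 - 2*x^2*y*z^2 - x^3*z + x*y^2*z - x*z^3 + x^2*y + y*z^2 + x*z - y
and trace(a b a b a^3 b^-1 a) = trace(a^2 b a b a^3) * trace(b) - trace(a^2 b a b a^3 b) = x^4*y*z^2 - x^3*y^2*z - x^3*z^3 - x^4*y - x^2*y*z^2 + x^3*z + x*y^2*z + x*z^3 + 3*x^2*y - x*z - y
trace(a b a b a b a^3) = trace(a) * trace(b a b a b a^3) - trace(b a b a b a^2) = x^3*z^3 - x^2*y*z^2 - 2*x^3*z - 2*x*z^3 + x^2*y + y*z^2 + 5*x*z - y
trace(b a b a b a b a) = trace(a b a b a b) * trace(a b) - trace(b a b a) = z^4 - 4*z^2 + 2
trace(b a b a b a b) = trace(b) * trace(a b a b a b) - trace(a b a b a) = y*z^3 - x*z^2 - 2*y*z + x
trace(a b a b a b a b a) = trace(a) * trace(b a b a b a b a) - trace(b a b a b a b) = x*z^4 - y*z^3 - 3*x*z^2 + 2*y*z + x
trace(a b a b a b a^3 b) = trace(a) * trace(a b a b a b a b a) - trace(a b a b a b a b) = x^2*z^4 - x*y*z^3 - 3*x^2*z^2 - z^4 + 2*x*y*z + x^2 + 4*z^2 - 2
next, trace(a b a b a^3 b^-1 a b) = trace(a b a b a b a^3) * trace(b) - trace(a b a b a b a^3 b) = x^3*y*z^3 - x^2*y^2*z^2 - x^2*z^4 - 2*x^3*y*z - x*y*z^3 + x^2*y^2 + 3*x^2*z^2 + y^2*z^2 + z^4 + 3*x*y*z - x^2 - y^2 - 4*z^2 + 2
and trace(b^-1 a b a b a^3 b^-1 a) = trace(a b a b a^3 b^-1 a) * trace(b) - trace(a b a b a^3 b^-1 a b) = x^4*y^2*z^2 - x^3*y^3*z - 2*x^3*y*z^3 - x^4*y^2 + x^2*z^4 + 3*x^3*y*z + x*y^3*z + 2*x*y*z^3 + 2*x^2*y^2 - 3*x^2*z^2 - y^2*z^2 - z^4 - 4*x*y*z + x^2 + 4*z^2 - 2
next, trace(b a b a^3 b^-1 a b^-2 a) = trace(b^-1 a b a b a^3 b^-1 a) * trace(b) - trace(b^-1 a b a b a^3 b^-1 a b) = x^4*y^3*z^2 - x^3*y^4*z - 2*x^3*y^2*z^3 - x^4*y^3 - x^4*y*z^2 + x^2*y*z^4 + 4*x^3*y^2*z + x^3*z^3 + x*y^4*z + 2*x*y^2*z^3 + x^4*y + 2*x^2*y^3 - 2*x^2*y*z^2 - y^3*z^2 - y*z^4 - x^3*z - 5*x*y^2*z - x*z^3 - 2*x^2*y + 4*y*z^2 + x*z - y
trace(a^-1 b a b a^3 b^-1 a b^-2) = trace(b a b a^3 b^-1 a b^-2) * trace(a) - trace(b a b a^3 b^-1 a b^-2 a) = -x^4*y^3*z^2 + x^5*y^2*z + x^3*y^4*z + 2*x^3*y^2*z^3 - x^4*y*z^2 - x^2*y*z^4 - 4*x^3*y^2*z - x*y^4*z - 2*x*y^2*z^3 - x^2*y^3 + 4*x^2*y*z^2 + y^3*z^2 + y*z^4 - x^3*z + 4*x*y^2*z + x^2*y - 4*y*z^2 + 2*x*z + y
trace(b^-1 a b^-2 a^-2 b a b a^3) = trace(a^-1 b a b a^3 b^-1 a b^-2) * trace(a) - trace(a^-1 b a b a^3 b^-1 a b^-2 a) = -x^5*y^3*z^2 + x^6*y^2*z + x^4*y^4*z + 2*x^4*y^2*z^3 - x^5*y*z^2 - x^3*y*z^4 - 5*x^4*y^2*z - x^2*y^4*z - 2*x^2*y^2*z^3 + 6*x^3*y*z^2 + x*y^3*z^2 + x*y*z^4 - x^4*z + 4*x^2*y^2*z - x^2*z^3 - x*y^3 - 6*x*y*z^2 + 4*x^2*z + y^2*z + z^3 + 2*x*y - 3*z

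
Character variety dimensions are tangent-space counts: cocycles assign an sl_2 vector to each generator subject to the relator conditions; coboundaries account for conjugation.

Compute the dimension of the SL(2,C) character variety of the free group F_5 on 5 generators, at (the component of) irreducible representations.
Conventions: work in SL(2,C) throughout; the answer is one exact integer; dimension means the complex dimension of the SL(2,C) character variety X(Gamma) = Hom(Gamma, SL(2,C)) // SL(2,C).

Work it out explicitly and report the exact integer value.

Here Gamma is free of rank 5 — no relator constrains a cocycle.
A cocycle picks one sl_2 vector per generator freely, giving dim Z^1 = 3*5 = 15.
At an irreducible rho the centralizer of the image in sl_2 is 0, so the coboundary map sl_2 -> Z^1 is injective: dim B^1 = 3.
Therefore dim X = 15 - 3 = 12.

12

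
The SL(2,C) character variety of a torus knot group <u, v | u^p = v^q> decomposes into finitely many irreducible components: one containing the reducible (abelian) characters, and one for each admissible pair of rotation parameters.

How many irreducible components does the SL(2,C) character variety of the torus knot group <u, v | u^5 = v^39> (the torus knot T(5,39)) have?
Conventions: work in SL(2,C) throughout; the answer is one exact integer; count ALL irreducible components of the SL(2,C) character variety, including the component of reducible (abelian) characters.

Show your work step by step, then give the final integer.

In the torus knot group T(5,39), u^5 = v^39 is central, so an irreducible representation sends it to +I or -I (Schur).
This locks tr(u) to 2*cos(pi*alpha/5), alpha in 1..4, and tr(v) to 2*cos(pi*beta/39), beta in 1..38, on each component of irreducible characters.
The two central values (-1)^alpha I and (-1)^beta I must be the same matrix, so alpha and beta share a parity.
Counting: 2 odd alphas x 19 odd betas + 2 even alphas x 19 even betas = 38 + 38 = 76.
That is 76 components of irreducible characters, and with the reducible (abelian) component the total is 77.

77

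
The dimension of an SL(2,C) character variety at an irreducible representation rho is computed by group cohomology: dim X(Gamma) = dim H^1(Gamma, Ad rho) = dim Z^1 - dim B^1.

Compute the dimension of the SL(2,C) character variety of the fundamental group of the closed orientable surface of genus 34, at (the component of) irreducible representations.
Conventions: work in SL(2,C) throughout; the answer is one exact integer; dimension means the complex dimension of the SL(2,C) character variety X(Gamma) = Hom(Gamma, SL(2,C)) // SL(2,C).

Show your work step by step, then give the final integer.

Gamma = pi_1(Sigma_34) = < a_1, b_1, ..., a_34, b_34 | prod [a_i, b_i] > has 2g = 68 generators and 1 relator.
Unconstrained cocycle data is one sl_2 vector per generator (204 dimensions), cut by the relator condition d_2(z) = 0.
H^2 = coker(d_2) is dual to H^0 = 0 at irreducible rho (Poincare duality), so d_2 is onto: dim Z^1 = 201.
Coboundaries contribute dim B^1 = 3 (injective at irreducible rho).
Hence dim X = 201 - 3 = 198.

198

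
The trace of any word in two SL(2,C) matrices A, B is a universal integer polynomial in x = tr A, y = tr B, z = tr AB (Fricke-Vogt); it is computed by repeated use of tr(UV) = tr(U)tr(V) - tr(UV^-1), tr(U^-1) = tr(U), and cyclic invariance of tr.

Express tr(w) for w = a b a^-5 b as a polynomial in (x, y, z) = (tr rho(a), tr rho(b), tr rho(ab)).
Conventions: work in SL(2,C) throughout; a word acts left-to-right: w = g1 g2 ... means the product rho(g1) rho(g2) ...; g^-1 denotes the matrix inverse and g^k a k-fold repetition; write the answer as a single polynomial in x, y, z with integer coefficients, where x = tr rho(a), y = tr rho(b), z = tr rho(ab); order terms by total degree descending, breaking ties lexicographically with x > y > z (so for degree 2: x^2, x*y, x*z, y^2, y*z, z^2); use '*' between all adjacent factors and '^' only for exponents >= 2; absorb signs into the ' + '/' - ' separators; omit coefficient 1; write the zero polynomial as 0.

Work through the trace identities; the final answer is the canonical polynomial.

x^5*y*z - x^6 - x^4*z^2 - 4*x^3*y*z + 6*x^4 + 3*x^2*z^2 + 3*x*y*z - 9*x^2 - z^2 + 2

tr(b a b) = tr(b) tr(a b) - tr(a) = y*z - x
apply: tr(b a b a) = tr(a b) tr(a b) - tr(1)   [split at repeated a] = z^2 - 2
tr(b a b a^-1) = tr(b a b) tr(a) - tr(b a b a) = x*y*z - x^2 - z^2 + 2
tr(a^-1 b a b a^-1) = tr(b a b a^-1) tr(a) - tr(b a b) = x^2*y*z - x^3 - x*z^2 - y*z + 3*x
apply: tr(b a b a^-3) = tr(a^-1 b a b a^-1) tr(a) - tr(a^-1 b a b) = x^3*y*z - x^4 - x^2*z^2 - 2*x*y*z + 4*x^2 + z^2 - 2
use: tr(a^-2 b a b a^-2) = tr(b a b a^-3) tr(a) - tr(b a b a^-2) = x^4*y*z - x^5 - x^3*z^2 - 3*x^2*y*z + 5*x^3 + 2*x*z^2 + y*z - 5*x
apply: tr(a b a^-5 b) = tr(a^-2 b a b a^-2) tr(a) - tr(a^-2 b a b a^-1) = x^5*y*z - x^6 - x^4*z^2 - 4*x^3*y*z + 6*x^4 + 3*x^2*z^2 + 3*x*y*z - 9*x^2 - z^2 + 2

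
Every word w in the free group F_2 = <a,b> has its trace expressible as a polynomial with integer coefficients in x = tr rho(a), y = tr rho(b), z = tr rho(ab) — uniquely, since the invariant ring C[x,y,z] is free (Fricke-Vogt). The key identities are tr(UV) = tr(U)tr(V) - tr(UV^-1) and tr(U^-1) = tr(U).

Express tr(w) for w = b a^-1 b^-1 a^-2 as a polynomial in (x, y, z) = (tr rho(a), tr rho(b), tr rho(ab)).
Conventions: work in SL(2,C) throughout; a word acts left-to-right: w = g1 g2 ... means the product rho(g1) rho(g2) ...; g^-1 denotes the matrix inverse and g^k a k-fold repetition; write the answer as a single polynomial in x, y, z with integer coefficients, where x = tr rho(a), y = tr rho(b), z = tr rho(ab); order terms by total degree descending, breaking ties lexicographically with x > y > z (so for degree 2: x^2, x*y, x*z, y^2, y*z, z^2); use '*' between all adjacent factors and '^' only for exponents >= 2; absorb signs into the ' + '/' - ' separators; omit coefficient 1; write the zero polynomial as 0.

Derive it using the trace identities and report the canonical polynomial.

x^2*y*z - x*y^2 - x*z^2 + x

next, trace(a^-1) = trace(a) = x
and trace(a^-2) = trace(a^-1) trace(a) - trace(1) = x^2 - 2
and trace(a^-1 b) = trace(b) trace(a) - trace(b a) = x*y - z
trace(b a b) = trace(b) trace(a b) - trace(a) = y*z - x
next, trace(b a b a) = trace(b a) trace(b a) - trace(1) = z^2 - 2
and trace(b a b a^-1) = trace(b a b) trace(a) - trace(b a b a) = x*y*z - x^2 - z^2 + 2
trace(a^-2 b a b) = trace(b a b a^-1) trace(a) - trace(b a b) = x^2*y*z - x^3 - x*z^2 - y*z + 3*x
trace(b^-1 a^-2 b a) = trace(a^-2 b a) trace(b) - trace(a^-2 b a b) = -x^2*y*z + x^3 + x*y^2 + x*z^2 - 3*x
and trace(b a^-1 b^-1 a^-2) = trace(b^-1 a^-2 b) trace(a) - trace(b^-1 a^-2 b a) = x^2*y*z - x*y^2 - x*z^2 + x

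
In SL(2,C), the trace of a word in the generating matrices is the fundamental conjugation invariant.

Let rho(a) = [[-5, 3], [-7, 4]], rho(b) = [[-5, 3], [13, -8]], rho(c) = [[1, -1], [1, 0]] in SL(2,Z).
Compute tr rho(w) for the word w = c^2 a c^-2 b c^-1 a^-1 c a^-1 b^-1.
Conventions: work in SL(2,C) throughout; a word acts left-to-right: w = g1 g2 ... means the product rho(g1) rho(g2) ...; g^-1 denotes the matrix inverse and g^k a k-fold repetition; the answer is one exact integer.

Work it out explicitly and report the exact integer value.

-4405

rho(c) = [[1, -1], [1, 0]]
... * rho(c) = [[1, -1], [1, 0]]  ->  [[0, -1], [1, -1]]
... * rho(a) = [[-5, 3], [-7, 4]]  ->  [[7, -4], [2, -1]]
... * rho(c^-1) = [[0, 1], [-1, 1]]  ->  [[4, 3], [1, 1]]
... * rho(c^-1) = [[0, 1], [-1, 1]]  ->  [[-3, 7], [-1, 2]]
... * rho(b) = [[-5, 3], [13, -8]]  ->  [[106, -65], [31, -19]]
... * rho(c^-1) = [[0, 1], [-1, 1]]  ->  [[65, 41], [19, 12]]
... * rho(a^-1) = [[4, -3], [7, -5]]  ->  [[547, -400], [160, -117]]
... * rho(c) = [[1, -1], [1, 0]]  ->  [[147, -547], [43, -160]]
... * rho(a^-1) = [[4, -3], [7, -5]]  ->  [[-3241, 2294], [-948, 671]]
... * rho(b^-1) = [[-8, -3], [-13, -5]]  ->  [[-3894, -1747], [-1139, -511]]
tr = -3894 + -511 = -4405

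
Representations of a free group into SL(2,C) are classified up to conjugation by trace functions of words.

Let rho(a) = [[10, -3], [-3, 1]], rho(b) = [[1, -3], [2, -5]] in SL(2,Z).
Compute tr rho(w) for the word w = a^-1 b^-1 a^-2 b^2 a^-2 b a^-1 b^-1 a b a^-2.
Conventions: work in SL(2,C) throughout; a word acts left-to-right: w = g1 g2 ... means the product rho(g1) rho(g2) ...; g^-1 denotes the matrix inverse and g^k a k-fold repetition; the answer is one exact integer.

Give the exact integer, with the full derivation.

-675233838235

rho(a^-1) = [[1, 3], [3, 10]]
... * rho(b^-1) = [[-5, 3], [-2, 1]]  ->  [[-11, 6], [-35, 19]]
... * rho(a^-1) = [[1, 3], [3, 10]]  ->  [[7, 27], [22, 85]]
... * rho(a^-1) = [[1, 3], [3, 10]]  ->  [[88, 291], [277, 916]]
... * rho(b) = [[1, -3], [2, -5]]  ->  [[670, -1719], [2109, -5411]]
... * rho(b) = [[1, -3], [2, -5]]  ->  [[-2768, 6585], [-8713, 20728]]
... * rho(a^-1) = [[1, 3], [3, 10]]  ->  [[16987, 57546], [53471, 181141]]
... * rho(a^-1) = [[1, 3], [3, 10]]  ->  [[189625, 626421], [596894, 1971823]]
... * rho(b) = [[1, -3], [2, -5]]  ->  [[1442467, -3700980], [4540540, -11649797]]
... * rho(a^-1) = [[1, 3], [3, 10]]  ->  [[-9660473, -32682399], [-30408851, -102876350]]
... * rho(b^-1) = [[-5, 3], [-2, 1]]  ->  [[113667163, -61663818], [357796955, -194102903]]
... * rho(a) = [[10, -3], [-3, 1]]  ->  [[1321663084, -402665307], [4160278259, -1267493768]]
... * rho(b) = [[1, -3], [2, -5]]  ->  [[516332470, -1951662717], [1625290723, -6143365937]]
... * rho(a^-1) = [[1, 3], [3, 10]]  ->  [[-5338655681, -17967629760], [-16804807088, -56557787201]]
... * rho(a^-1) = [[1, 3], [3, 10]]  ->  [[-59241544961, -195692264643], [-186478168691, -615992293274]]
tr = -59241544961 + -615992293274 = -675233838235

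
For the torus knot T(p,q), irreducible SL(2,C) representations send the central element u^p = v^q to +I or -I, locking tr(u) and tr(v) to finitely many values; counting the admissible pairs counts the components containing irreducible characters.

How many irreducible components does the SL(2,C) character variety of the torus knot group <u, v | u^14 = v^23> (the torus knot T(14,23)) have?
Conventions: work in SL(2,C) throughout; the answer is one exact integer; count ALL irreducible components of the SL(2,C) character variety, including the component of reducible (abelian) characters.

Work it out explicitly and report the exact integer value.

Gamma = < u, v | u^14 = v^23 > (torus knot T(14,23)); the central element u^14 = v^23 acts as +I or -I in any irreducible SL(2,C) representation.
This locks tr(u) to 2*cos(pi*alpha/14), alpha in 1..13, and tr(v) to 2*cos(pi*beta/23), beta in 1..22, on each component of irreducible characters.
u^14 = (-1)^alpha I and v^23 = (-1)^beta I must agree, so alpha and beta have equal parity.
count pairs: odd alpha (7 choices) x odd beta (11), plus even alpha (6) x even beta (11): 7*11 + 6*11 = 143.
That is 143 components of irreducible characters, and with the reducible (abelian) component the total is 144.

144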